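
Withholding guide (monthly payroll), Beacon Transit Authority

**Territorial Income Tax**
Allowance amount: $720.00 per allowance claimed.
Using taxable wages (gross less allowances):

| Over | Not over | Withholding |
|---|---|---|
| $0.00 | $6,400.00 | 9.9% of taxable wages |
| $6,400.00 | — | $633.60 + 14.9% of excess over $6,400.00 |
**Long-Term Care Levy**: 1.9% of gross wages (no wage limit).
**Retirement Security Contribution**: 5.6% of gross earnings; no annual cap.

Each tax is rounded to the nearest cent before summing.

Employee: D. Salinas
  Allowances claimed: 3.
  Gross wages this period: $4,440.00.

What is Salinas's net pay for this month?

Territorial Income Tax: taxable = $4,440.00 − 3×$720.00 = $2,280.00
  9.9% × $2,280.00 = $225.72
Long-Term Care Levy: 1.9% × $4,440.00 = $84.36
Retirement Security Contribution: 5.6% × $4,440.00 = $248.64
Total withheld: $225.72 + $84.36 + $248.64 = $558.72
Net pay: $4,440.00 − $558.72 = $3,881.28

$3,881.28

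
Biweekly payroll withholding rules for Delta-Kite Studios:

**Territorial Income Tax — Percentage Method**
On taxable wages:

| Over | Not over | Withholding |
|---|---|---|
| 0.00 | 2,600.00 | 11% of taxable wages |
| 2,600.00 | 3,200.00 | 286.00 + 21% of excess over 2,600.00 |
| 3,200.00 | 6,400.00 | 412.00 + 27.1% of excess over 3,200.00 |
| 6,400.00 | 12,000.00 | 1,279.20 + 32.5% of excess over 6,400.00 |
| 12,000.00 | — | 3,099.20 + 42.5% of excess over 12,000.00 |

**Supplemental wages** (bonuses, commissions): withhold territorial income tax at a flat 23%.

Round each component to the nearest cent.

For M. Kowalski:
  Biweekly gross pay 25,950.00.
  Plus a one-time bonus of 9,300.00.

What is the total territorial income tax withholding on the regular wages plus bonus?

Territorial Income Tax: taxable = 25,950.00
  3,099.20 + 42.5% × (25,950.00 − 12,000.00) = 3,099.20 + 42.5% × 13,950.00 = 9,027.95
Supplemental (23% flat on bonus): 23% × 9,300.00 = 2,139.00
Total territorial income tax: 9,027.95 + 2,139.00 = 11,166.95

11,166.95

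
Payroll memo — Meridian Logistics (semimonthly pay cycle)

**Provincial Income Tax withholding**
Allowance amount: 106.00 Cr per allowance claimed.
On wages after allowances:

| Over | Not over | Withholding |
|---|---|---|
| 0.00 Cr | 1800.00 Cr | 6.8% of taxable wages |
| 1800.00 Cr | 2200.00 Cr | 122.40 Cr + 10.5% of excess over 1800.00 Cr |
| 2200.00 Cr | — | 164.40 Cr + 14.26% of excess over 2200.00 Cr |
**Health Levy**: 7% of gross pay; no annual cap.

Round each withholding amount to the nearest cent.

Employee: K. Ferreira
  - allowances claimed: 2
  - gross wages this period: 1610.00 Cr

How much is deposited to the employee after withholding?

Provincial Income Tax: taxable = 1610.00 Cr − 2×106.00 Cr = 1398.00 Cr
  6.8% × 1398.00 Cr = 95.06 Cr
Health Levy: 7% × 1610.00 Cr = 112.70 Cr
Total withheld: 95.06 Cr + 112.70 Cr = 207.76 Cr
Net pay: 1610.00 Cr − 207.76 Cr = 1402.24 Cr

1402.24 Cr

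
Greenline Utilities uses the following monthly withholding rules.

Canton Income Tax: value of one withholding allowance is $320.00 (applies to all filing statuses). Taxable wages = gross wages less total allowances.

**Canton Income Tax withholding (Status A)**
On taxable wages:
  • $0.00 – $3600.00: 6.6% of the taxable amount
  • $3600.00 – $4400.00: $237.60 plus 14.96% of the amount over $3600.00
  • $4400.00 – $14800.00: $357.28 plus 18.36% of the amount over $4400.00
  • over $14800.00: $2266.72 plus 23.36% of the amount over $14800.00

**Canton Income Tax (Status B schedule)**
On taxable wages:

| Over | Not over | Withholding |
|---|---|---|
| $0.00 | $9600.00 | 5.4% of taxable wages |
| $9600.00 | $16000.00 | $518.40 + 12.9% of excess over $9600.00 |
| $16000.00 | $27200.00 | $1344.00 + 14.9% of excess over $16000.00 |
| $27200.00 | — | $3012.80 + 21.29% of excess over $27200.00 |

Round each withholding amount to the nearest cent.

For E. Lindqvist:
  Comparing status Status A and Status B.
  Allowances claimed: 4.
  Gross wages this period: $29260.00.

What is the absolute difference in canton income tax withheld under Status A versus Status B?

Canton Income Tax (Status A): taxable = $29260.00 − 4×$320.00 = $27980.00
  $2266.72 + 23.36% × ($27980.00 − $14800.00) = $2266.72 + 23.36% × $13180.00 = $5345.57
Canton Income Tax (Status B): taxable = $29260.00 − 4×$320.00 = $27980.00
  $3012.80 + 21.29% × ($27980.00 − $27200.00) = $3012.80 + 21.29% × $780.00 = $3178.86
Difference: |$5345.57 − $3178.86| = $2166.71 (higher under Status A)

$2166.71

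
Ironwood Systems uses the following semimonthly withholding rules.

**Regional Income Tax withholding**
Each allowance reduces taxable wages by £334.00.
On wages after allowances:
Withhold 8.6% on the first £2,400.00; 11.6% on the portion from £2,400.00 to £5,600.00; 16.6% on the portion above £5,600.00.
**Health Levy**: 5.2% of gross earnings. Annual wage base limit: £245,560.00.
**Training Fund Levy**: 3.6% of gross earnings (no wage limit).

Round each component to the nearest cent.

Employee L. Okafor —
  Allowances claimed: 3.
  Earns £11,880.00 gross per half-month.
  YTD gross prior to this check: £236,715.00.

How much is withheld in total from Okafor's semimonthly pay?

Regional Income Tax: taxable = £11,880.00 − 3×£334.00 = £10,878.00
  £577.60 + 16.6% × (£10,878.00 − £5,600.00) = £577.60 + 16.6% × £5,278.00 = £1,453.75
Health Levy: cap £245,560.00 − YTD £236,715.00 = £8,845.00 subject; 5.2% × £8,845.00 = £459.94
Training Fund Levy: 3.6% × £11,880.00 = £427.68
Total: £1,453.75 + £459.94 + £427.68 = £2,341.37

£2,341.37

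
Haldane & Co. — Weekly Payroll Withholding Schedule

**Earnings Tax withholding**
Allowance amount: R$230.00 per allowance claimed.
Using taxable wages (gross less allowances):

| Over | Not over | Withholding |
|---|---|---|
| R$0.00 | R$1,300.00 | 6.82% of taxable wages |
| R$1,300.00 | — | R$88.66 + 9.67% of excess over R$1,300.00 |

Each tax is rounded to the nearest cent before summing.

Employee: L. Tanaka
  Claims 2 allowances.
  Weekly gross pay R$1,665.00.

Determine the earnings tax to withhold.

Earnings Tax: taxable = R$1,665.00 − 2×R$230.00 = R$1,205.00
  6.82% × R$1,205.00 = R$82.18

R$82.18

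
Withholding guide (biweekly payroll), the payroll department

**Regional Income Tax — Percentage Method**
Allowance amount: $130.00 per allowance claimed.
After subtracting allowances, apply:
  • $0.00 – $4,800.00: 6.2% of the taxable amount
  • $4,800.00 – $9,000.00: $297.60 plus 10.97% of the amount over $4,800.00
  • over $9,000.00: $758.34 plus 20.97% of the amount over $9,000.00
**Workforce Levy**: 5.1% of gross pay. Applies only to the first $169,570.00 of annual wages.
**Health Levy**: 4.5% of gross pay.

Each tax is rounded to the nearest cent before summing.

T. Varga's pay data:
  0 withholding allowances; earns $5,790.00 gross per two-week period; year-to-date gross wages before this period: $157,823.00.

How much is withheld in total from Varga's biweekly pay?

$962.04

Regional Income Tax: taxable = $5,790.00
  $297.60 + 10.97% × ($5,790.00 − $4,800.00) = $297.60 + 10.97% × $990.00 = $406.20
Workforce Levy: 5.1% × $5,790.00 = $295.29
Health Levy: 4.5% × $5,790.00 = $260.55
Total: $406.20 + $295.29 + $260.55 = $962.04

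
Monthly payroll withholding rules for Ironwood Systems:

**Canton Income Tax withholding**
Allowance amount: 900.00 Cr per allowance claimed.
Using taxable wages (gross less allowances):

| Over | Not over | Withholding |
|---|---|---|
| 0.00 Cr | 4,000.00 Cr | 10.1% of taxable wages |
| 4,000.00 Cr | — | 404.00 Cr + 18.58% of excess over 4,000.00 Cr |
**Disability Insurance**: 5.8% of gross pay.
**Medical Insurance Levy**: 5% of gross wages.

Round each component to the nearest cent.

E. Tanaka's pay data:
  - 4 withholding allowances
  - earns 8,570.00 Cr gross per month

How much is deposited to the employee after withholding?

7,060.21 Cr

Canton Income Tax: taxable = 8,570.00 Cr − 4×900.00 Cr = 4,970.00 Cr
  404.00 Cr + 18.58% × (4,970.00 Cr − 4,000.00 Cr) = 404.00 Cr + 18.58% × 970.00 Cr = 584.23 Cr
Disability Insurance: 5.8% × 8,570.00 Cr = 497.06 Cr
Medical Insurance Levy: 5% × 8,570.00 Cr = 428.50 Cr
Total withheld: 584.23 Cr + 497.06 Cr + 428.50 Cr = 1,509.79 Cr
Net pay: 8,570.00 Cr − 1,509.79 Cr = 7,060.21 Cr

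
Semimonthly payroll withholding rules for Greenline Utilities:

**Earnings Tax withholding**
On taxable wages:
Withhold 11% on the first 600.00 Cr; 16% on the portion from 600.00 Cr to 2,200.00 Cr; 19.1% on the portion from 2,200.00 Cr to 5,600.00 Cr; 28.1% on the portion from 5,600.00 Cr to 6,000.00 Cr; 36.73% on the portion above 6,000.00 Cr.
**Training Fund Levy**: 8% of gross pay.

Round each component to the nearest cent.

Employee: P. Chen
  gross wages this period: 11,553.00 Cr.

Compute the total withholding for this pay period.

4,047.66 Cr

Earnings Tax: taxable = 11,553.00 Cr
  1,083.80 Cr + 36.73% × (11,553.00 Cr − 6,000.00 Cr) = 1,083.80 Cr + 36.73% × 5,553.00 Cr = 3,123.42 Cr
Training Fund Levy: 8% × 11,553.00 Cr = 924.24 Cr
Total: 3,123.42 Cr + 924.24 Cr = 4,047.66 Cr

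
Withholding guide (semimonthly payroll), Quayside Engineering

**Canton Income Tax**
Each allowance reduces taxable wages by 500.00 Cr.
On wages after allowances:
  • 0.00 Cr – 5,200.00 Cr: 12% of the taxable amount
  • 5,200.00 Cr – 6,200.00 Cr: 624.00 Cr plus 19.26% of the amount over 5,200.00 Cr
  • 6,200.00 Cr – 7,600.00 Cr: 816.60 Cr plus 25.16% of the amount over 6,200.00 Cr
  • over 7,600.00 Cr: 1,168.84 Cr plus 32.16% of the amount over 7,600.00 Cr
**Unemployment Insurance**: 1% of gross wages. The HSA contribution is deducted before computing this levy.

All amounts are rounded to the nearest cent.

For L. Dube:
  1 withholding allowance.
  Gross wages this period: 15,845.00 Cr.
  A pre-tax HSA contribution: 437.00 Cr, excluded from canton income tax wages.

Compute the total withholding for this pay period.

Canton Income Tax: taxable = 15,845.00 Cr − 437.00 Cr − 1×500.00 Cr = 14,908.00 Cr
  1,168.84 Cr + 32.16% × (14,908.00 Cr − 7,600.00 Cr) = 1,168.84 Cr + 32.16% × 7,308.00 Cr = 3,519.09 Cr
Unemployment Insurance: 1% × 15,408.00 Cr = 154.08 Cr
Total: 3,519.09 Cr + 154.08 Cr = 3,673.17 Cr

3,673.17 Cr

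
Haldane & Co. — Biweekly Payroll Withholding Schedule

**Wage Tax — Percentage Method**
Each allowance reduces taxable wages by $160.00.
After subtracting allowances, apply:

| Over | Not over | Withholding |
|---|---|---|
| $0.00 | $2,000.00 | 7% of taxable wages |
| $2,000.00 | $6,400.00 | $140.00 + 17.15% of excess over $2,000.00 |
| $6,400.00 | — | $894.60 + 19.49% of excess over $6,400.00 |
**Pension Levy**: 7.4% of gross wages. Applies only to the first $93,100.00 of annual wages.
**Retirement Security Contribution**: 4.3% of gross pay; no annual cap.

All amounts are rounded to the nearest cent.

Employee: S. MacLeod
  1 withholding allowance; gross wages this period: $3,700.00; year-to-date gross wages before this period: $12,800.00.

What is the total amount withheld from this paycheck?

$837.01

Wage Tax: taxable = $3,700.00 − 1×$160.00 = $3,540.00
  $140.00 + 17.15% × ($3,540.00 − $2,000.00) = $140.00 + 17.15% × $1,540.00 = $404.11
Pension Levy: 7.4% × $3,700.00 = $273.80
Retirement Security Contribution: 4.3% × $3,700.00 = $159.10
Total: $404.11 + $273.80 + $159.10 = $837.01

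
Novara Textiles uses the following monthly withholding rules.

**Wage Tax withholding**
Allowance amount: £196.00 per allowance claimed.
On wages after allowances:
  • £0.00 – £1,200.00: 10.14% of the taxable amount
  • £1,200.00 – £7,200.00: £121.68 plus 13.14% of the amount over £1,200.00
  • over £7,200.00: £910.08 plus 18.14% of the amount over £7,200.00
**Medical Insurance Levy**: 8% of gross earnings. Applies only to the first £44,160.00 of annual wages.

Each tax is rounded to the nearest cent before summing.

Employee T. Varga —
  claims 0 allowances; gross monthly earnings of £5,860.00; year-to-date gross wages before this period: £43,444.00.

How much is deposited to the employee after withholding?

Wage Tax: taxable = £5,860.00
  £121.68 + 13.14% × (£5,860.00 − £1,200.00) = £121.68 + 13.14% × £4,660.00 = £734.00
Medical Insurance Levy: cap £44,160.00 − YTD £43,444.00 = £716.00 subject; 8% × £716.00 = £57.28
Total withheld: £734.00 + £57.28 = £791.28
Net pay: £5,860.00 − £791.28 = £5,068.72

£5,068.72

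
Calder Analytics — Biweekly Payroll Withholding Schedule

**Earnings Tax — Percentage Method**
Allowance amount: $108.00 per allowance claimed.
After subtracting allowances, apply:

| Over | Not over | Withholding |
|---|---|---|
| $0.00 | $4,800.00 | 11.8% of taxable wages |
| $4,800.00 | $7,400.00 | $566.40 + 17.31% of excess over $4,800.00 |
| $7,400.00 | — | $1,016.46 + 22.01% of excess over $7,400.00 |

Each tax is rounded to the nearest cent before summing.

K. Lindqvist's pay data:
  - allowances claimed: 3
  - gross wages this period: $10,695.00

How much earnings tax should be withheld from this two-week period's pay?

Earnings Tax: taxable = $10,695.00 − 3×$108.00 = $10,371.00
  $1,016.46 + 22.01% × ($10,371.00 − $7,400.00) = $1,016.46 + 22.01% × $2,971.00 = $1,670.38

$1,670.38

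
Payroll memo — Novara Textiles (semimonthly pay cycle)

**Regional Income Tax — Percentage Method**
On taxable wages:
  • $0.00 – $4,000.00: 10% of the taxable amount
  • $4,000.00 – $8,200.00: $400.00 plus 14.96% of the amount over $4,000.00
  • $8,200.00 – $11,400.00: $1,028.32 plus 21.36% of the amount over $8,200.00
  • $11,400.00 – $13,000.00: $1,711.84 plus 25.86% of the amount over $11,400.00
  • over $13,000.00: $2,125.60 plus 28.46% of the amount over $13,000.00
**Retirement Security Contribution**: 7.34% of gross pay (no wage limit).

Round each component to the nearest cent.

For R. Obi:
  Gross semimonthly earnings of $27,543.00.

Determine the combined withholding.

$8,286.20

Regional Income Tax: taxable = $27,543.00
  $2,125.60 + 28.46% × ($27,543.00 − $13,000.00) = $2,125.60 + 28.46% × $14,543.00 = $6,264.54
Retirement Security Contribution: 7.34% × $27,543.00 = $2,021.66
Total: $6,264.54 + $2,021.66 = $8,286.20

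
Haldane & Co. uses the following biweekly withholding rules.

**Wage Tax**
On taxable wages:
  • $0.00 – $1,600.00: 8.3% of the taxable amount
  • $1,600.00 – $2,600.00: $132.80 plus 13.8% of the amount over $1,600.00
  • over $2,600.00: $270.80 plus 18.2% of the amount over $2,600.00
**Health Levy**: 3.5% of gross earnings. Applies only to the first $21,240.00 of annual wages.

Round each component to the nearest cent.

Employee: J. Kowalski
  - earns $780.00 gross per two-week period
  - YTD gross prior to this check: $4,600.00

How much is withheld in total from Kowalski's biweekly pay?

Wage Tax: taxable = $780.00
  8.3% × $780.00 = $64.74
Health Levy: 3.5% × $780.00 = $27.30
Total: $64.74 + $27.30 = $92.04

$92.04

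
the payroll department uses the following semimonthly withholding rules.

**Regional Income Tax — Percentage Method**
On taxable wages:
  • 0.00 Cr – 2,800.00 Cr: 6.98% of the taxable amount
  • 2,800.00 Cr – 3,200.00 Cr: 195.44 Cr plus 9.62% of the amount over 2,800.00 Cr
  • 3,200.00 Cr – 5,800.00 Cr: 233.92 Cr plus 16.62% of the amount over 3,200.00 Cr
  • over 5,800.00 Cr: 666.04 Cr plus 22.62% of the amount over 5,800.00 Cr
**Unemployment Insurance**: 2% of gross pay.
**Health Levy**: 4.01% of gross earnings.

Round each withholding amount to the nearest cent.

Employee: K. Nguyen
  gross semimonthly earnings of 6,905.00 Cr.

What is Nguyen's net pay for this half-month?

Regional Income Tax: taxable = 6,905.00 Cr
  666.04 Cr + 22.62% × (6,905.00 Cr − 5,800.00 Cr) = 666.04 Cr + 22.62% × 1,105.00 Cr = 915.99 Cr
Unemployment Insurance: 2% × 6,905.00 Cr = 138.10 Cr
Health Levy: 4.01% × 6,905.00 Cr = 276.89 Cr
Total withheld: 915.99 Cr + 138.10 Cr + 276.89 Cr = 1,330.98 Cr
Net pay: 6,905.00 Cr − 1,330.98 Cr = 5,574.02 Cr

5,574.02 Cr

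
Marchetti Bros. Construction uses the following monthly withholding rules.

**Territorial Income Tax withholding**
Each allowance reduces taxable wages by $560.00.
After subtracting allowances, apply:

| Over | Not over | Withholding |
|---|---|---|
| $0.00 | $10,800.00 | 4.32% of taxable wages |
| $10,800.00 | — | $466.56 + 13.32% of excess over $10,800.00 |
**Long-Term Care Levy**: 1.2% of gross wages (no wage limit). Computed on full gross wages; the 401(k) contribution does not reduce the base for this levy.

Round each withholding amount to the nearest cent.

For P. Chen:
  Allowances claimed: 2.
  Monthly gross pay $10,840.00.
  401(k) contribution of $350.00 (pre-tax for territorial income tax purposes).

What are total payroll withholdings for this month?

$534.86

Territorial Income Tax: taxable = $10,840.00 − $350.00 − 2×$560.00 = $9,370.00
  4.32% × $9,370.00 = $404.78
Long-Term Care Levy: 1.2% × $10,840.00 = $130.08
Total: $404.78 + $130.08 = $534.86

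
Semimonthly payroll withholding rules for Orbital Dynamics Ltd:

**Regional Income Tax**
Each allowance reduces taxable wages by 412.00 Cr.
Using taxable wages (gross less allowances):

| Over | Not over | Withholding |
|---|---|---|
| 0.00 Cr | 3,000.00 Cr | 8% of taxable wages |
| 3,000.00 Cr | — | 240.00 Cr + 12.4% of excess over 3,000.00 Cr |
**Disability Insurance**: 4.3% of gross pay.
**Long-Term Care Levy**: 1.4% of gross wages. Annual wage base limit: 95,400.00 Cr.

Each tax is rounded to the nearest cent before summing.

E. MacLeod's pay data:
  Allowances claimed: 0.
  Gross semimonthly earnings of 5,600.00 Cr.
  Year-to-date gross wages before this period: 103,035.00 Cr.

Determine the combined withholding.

803.20 Cr

Regional Income Tax: taxable = 5,600.00 Cr
  240.00 Cr + 12.4% × (5,600.00 Cr − 3,000.00 Cr) = 240.00 Cr + 12.4% × 2,600.00 Cr = 562.40 Cr
Disability Insurance: 4.3% × 5,600.00 Cr = 240.80 Cr
Long-Term Care Levy: YTD 103,035.00 Cr ≥ cap 95,400.00 Cr → 0.00 Cr
Total: 562.40 Cr + 240.80 Cr + 0.00 Cr = 803.20 Cr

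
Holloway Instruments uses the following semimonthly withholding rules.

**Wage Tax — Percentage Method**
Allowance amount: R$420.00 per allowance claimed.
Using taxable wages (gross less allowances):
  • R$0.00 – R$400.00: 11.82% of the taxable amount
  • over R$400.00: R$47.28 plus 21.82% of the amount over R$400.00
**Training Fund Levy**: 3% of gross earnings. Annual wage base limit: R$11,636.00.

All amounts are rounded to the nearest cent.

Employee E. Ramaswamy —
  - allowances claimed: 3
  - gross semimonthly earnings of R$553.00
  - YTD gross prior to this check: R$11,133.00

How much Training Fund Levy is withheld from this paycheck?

Training Fund Levy: cap R$11,636.00 − YTD R$11,133.00 = R$503.00 subject; 3% × R$503.00 = R$15.09

R$15.09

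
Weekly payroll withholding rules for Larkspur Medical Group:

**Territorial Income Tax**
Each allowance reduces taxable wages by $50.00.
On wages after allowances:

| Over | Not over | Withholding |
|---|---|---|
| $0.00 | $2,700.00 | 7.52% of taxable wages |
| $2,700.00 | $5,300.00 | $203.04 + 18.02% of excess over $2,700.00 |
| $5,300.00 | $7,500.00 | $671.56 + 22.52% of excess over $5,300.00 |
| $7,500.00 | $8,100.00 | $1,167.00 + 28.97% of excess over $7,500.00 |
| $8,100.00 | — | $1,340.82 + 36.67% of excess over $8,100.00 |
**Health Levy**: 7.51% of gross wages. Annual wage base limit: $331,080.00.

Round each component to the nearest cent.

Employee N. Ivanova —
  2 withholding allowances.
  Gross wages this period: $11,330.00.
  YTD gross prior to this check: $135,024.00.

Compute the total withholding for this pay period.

$3,339.47

Territorial Income Tax: taxable = $11,330.00 − 2×$50.00 = $11,230.00
  $1,340.82 + 36.67% × ($11,230.00 − $8,100.00) = $1,340.82 + 36.67% × $3,130.00 = $2,488.59
Health Levy: 7.51% × $11,330.00 = $850.88
Total: $2,488.59 + $850.88 = $3,339.47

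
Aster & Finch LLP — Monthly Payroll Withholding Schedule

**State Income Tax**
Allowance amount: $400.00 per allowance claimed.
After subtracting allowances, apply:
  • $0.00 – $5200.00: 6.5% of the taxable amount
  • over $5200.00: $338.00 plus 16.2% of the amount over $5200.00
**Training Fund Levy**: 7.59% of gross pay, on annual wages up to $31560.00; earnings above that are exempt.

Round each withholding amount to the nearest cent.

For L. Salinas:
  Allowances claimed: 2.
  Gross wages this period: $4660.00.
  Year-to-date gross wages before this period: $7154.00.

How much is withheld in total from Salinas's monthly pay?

$604.59

State Income Tax: taxable = $4660.00 − 2×$400.00 = $3860.00
  6.5% × $3860.00 = $250.90
Training Fund Levy: 7.59% × $4660.00 = $353.69
Total: $250.90 + $353.69 = $604.59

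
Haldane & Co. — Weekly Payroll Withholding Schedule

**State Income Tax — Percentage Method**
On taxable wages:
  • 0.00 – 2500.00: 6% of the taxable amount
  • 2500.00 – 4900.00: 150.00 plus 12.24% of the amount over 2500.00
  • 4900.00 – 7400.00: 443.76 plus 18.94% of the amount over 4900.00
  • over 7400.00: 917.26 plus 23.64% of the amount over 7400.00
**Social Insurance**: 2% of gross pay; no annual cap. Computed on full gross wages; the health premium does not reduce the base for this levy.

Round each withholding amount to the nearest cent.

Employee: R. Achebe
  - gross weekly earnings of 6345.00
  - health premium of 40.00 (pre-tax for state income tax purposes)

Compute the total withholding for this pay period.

State Income Tax: taxable = 6345.00 − 40.00 = 6305.00
  443.76 + 18.94% × (6305.00 − 4900.00) = 443.76 + 18.94% × 1405.00 = 709.87
Social Insurance: 2% × 6345.00 = 126.90
Total: 709.87 + 126.90 = 836.77

836.77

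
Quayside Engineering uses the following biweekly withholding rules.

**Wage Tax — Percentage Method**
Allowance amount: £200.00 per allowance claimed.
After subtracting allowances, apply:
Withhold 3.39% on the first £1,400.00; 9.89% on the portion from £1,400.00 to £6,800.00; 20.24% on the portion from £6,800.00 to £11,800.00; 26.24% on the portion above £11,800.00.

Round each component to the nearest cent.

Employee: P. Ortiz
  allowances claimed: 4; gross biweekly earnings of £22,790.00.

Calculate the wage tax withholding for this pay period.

Wage Tax: taxable = £22,790.00 − 4×£200.00 = £21,990.00
  £1,593.52 + 26.24% × (£21,990.00 − £11,800.00) = £1,593.52 + 26.24% × £10,190.00 = £4,267.38

£4,267.38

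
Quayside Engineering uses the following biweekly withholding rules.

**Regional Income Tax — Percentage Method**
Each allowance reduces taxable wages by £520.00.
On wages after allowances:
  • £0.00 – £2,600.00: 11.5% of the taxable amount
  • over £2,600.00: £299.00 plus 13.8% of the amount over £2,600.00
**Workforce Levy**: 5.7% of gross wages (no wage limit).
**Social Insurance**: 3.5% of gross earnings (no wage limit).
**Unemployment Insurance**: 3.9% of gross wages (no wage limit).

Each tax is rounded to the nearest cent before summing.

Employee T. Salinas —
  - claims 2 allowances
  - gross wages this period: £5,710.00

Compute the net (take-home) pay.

Regional Income Tax: taxable = £5,710.00 − 2×£520.00 = £4,670.00
  £299.00 + 13.8% × (£4,670.00 − £2,600.00) = £299.00 + 13.8% × £2,070.00 = £584.66
Workforce Levy: 5.7% × £5,710.00 = £325.47
Social Insurance: 3.5% × £5,710.00 = £199.85
Unemployment Insurance: 3.9% × £5,710.00 = £222.69
Total withheld: £584.66 + £325.47 + £199.85 + £222.69 = £1,332.67
Net pay: £5,710.00 − £1,332.67 = £4,377.33

£4,377.33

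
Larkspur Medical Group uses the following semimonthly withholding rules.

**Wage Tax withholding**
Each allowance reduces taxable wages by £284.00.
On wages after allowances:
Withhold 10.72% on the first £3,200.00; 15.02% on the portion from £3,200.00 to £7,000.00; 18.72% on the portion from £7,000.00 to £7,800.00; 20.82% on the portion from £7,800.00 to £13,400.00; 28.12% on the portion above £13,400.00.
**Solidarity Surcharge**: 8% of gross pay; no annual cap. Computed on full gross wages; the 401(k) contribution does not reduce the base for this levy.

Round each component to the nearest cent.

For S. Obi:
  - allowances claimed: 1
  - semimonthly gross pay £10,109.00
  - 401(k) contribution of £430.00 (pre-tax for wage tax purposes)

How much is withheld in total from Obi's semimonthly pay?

Wage Tax: taxable = £10,109.00 − £430.00 − 1×£284.00 = £9,395.00
  £1,063.56 + 20.82% × (£9,395.00 − £7,800.00) = £1,063.56 + 20.82% × £1,595.00 = £1,395.64
Solidarity Surcharge: 8% × £10,109.00 = £808.72
Total: £1,395.64 + £808.72 = £2,204.36

£2,204.36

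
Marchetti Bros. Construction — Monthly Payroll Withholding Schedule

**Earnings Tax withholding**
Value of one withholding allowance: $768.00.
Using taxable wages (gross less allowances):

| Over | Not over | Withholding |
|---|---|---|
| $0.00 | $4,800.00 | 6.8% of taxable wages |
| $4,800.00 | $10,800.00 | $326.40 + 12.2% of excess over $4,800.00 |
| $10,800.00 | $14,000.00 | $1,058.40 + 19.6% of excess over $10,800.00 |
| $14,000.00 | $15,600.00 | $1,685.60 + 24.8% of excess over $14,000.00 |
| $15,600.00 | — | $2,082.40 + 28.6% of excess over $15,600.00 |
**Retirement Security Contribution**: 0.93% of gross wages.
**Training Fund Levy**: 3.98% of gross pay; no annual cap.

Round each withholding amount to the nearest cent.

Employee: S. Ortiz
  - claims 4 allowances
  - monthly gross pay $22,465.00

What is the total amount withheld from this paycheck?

Earnings Tax: taxable = $22,465.00 − 4×$768.00 = $19,393.00
  $2,082.40 + 28.6% × ($19,393.00 − $15,600.00) = $2,082.40 + 28.6% × $3,793.00 = $3,167.20
Retirement Security Contribution: 0.93% × $22,465.00 = $208.92
Training Fund Levy: 3.98% × $22,465.00 = $894.11
Total: $3,167.20 + $208.92 + $894.11 = $4,270.23

$4,270.23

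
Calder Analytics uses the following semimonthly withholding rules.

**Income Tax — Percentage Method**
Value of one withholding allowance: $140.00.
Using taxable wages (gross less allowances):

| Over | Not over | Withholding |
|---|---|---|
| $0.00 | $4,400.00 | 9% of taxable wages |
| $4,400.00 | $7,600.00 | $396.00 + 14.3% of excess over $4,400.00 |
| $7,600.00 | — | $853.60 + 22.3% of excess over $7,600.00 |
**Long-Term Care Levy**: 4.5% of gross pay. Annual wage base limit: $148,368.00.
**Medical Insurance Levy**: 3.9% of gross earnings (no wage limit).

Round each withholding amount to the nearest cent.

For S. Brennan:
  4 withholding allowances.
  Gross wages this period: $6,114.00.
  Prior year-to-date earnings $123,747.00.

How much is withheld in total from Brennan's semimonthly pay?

Income Tax: taxable = $6,114.00 − 4×$140.00 = $5,554.00
  $396.00 + 14.3% × ($5,554.00 − $4,400.00) = $396.00 + 14.3% × $1,154.00 = $561.02
Long-Term Care Levy: 4.5% × $6,114.00 = $275.13
Medical Insurance Levy: 3.9% × $6,114.00 = $238.45
Total: $561.02 + $275.13 + $238.45 = $1,074.60

$1,074.60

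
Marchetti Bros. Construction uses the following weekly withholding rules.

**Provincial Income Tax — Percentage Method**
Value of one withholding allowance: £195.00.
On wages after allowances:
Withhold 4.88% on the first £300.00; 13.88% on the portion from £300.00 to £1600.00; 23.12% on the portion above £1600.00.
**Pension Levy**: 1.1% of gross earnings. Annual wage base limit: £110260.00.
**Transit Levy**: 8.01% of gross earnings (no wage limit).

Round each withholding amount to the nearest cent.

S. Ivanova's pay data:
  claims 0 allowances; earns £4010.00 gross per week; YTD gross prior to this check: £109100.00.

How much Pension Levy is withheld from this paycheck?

Pension Levy: cap £110260.00 − YTD £109100.00 = £1160.00 subject; 1.1% × £1160.00 = £12.76

£12.76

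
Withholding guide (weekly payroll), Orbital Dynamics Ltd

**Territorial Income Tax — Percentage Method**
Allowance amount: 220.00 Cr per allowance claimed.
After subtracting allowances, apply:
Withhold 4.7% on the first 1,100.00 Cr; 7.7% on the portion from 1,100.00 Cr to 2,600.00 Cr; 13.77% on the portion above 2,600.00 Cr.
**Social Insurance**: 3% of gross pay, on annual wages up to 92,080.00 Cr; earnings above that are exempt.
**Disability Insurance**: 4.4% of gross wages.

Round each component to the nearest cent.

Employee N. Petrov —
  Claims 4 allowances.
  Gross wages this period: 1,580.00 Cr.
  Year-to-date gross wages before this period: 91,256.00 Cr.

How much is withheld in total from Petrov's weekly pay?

127.14 Cr

Territorial Income Tax: taxable = 1,580.00 Cr − 4×220.00 Cr = 700.00 Cr
  4.7% × 700.00 Cr = 32.90 Cr
Social Insurance: cap 92,080.00 Cr − YTD 91,256.00 Cr = 824.00 Cr subject; 3% × 824.00 Cr = 24.72 Cr
Disability Insurance: 4.4% × 1,580.00 Cr = 69.52 Cr
Total: 32.90 Cr + 24.72 Cr + 69.52 Cr = 127.14 Cr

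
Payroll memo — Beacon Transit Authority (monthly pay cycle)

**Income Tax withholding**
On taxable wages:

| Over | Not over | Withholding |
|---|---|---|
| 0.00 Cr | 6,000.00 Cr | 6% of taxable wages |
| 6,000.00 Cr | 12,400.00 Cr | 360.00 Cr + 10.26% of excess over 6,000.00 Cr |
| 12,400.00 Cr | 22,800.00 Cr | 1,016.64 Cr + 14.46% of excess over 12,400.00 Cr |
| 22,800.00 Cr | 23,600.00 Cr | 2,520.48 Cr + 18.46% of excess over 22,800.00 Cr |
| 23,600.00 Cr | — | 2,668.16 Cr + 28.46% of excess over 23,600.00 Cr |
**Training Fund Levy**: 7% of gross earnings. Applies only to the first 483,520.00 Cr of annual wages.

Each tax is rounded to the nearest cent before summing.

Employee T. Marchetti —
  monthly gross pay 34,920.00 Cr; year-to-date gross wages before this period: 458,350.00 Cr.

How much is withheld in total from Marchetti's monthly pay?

7,651.73 Cr

Income Tax: taxable = 34,920.00 Cr
  2,668.16 Cr + 28.46% × (34,920.00 Cr − 23,600.00 Cr) = 2,668.16 Cr + 28.46% × 11,320.00 Cr = 5,889.83 Cr
Training Fund Levy: cap 483,520.00 Cr − YTD 458,350.00 Cr = 25,170.00 Cr subject; 7% × 25,170.00 Cr = 1,761.90 Cr
Total: 5,889.83 Cr + 1,761.90 Cr = 7,651.73 Cr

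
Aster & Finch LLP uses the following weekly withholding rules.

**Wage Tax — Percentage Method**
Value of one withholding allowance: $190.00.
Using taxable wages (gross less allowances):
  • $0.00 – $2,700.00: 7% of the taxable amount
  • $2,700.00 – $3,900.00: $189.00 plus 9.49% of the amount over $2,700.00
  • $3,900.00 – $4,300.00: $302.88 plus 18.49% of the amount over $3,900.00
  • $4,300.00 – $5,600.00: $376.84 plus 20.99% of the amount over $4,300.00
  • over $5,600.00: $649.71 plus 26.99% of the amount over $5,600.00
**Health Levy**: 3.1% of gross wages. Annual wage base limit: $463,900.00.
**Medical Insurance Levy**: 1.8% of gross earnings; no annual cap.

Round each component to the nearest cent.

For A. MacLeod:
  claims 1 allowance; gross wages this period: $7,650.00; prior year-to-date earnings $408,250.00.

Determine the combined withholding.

$1,526.57

Wage Tax: taxable = $7,650.00 − 1×$190.00 = $7,460.00
  $649.71 + 26.99% × ($7,460.00 − $5,600.00) = $649.71 + 26.99% × $1,860.00 = $1,151.72
Health Levy: 3.1% × $7,650.00 = $237.15
Medical Insurance Levy: 1.8% × $7,650.00 = $137.70
Total: $1,151.72 + $237.15 + $137.70 = $1,526.57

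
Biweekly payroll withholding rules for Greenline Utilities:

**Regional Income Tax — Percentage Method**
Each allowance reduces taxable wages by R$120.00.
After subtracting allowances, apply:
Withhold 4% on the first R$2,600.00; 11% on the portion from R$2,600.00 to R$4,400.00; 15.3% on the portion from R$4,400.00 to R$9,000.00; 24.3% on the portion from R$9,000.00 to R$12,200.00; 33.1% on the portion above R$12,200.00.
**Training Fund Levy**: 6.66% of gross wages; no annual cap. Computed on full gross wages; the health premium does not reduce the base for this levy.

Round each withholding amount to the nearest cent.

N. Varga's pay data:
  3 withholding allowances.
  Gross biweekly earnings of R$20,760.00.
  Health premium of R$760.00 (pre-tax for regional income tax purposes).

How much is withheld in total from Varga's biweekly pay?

Regional Income Tax: taxable = R$20,760.00 − R$760.00 − 3×R$120.00 = R$19,640.00
  R$1,783.40 + 33.1% × (R$19,640.00 − R$12,200.00) = R$1,783.40 + 33.1% × R$7,440.00 = R$4,246.04
Training Fund Levy: 6.66% × R$20,760.00 = R$1,382.62
Total: R$4,246.04 + R$1,382.62 = R$5,628.66

R$5,628.66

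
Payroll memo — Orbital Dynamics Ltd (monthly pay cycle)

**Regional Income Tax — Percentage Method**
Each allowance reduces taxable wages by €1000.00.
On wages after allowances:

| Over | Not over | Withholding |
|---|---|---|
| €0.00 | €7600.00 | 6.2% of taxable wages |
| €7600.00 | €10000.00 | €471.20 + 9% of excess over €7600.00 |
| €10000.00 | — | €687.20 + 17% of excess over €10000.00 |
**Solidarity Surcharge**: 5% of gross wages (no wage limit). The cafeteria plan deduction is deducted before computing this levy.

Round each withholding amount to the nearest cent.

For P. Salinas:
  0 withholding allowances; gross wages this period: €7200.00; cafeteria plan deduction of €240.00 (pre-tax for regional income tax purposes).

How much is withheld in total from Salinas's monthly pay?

Regional Income Tax: taxable = €7200.00 − €240.00 = €6960.00
  6.2% × €6960.00 = €431.52
Solidarity Surcharge: 5% × €6960.00 = €348.00
Total: €431.52 + €348.00 = €779.52

€779.52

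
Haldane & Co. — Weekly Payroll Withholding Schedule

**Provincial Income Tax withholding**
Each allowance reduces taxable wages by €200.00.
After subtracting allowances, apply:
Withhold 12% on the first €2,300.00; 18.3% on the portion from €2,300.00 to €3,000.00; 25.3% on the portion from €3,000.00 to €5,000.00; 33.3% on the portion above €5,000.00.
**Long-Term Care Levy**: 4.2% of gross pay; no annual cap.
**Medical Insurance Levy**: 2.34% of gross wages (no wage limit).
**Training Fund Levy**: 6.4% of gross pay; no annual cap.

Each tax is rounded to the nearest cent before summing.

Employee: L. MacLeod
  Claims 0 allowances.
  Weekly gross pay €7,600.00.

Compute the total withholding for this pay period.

Provincial Income Tax: taxable = €7,600.00
  €910.10 + 33.3% × (€7,600.00 − €5,000.00) = €910.10 + 33.3% × €2,600.00 = €1,775.90
Long-Term Care Levy: 4.2% × €7,600.00 = €319.20
Medical Insurance Levy: 2.34% × €7,600.00 = €177.84
Training Fund Levy: 6.4% × €7,600.00 = €486.40
Total: €1,775.90 + €319.20 + €177.84 + €486.40 = €2,759.34

€2,759.34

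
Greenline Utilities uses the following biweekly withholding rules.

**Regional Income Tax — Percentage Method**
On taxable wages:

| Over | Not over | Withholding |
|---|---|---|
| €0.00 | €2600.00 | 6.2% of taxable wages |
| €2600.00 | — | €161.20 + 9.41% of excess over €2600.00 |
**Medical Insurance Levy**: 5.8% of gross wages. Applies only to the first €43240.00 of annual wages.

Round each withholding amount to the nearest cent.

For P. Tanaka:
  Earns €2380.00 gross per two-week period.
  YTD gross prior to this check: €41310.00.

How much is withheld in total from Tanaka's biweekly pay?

Regional Income Tax: taxable = €2380.00
  6.2% × €2380.00 = €147.56
Medical Insurance Levy: cap €43240.00 − YTD €41310.00 = €1930.00 subject; 5.8% × €1930.00 = €111.94
Total: €147.56 + €111.94 = €259.50

€259.50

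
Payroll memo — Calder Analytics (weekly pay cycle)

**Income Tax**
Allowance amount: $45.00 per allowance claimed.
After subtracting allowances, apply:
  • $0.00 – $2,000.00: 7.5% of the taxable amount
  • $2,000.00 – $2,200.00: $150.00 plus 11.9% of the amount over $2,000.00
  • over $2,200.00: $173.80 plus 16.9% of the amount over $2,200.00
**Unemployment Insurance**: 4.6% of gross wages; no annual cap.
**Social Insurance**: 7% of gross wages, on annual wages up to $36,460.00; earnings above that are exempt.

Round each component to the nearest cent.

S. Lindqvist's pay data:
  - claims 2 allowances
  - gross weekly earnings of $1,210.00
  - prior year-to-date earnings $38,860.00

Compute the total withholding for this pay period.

Income Tax: taxable = $1,210.00 − 2×$45.00 = $1,120.00
  7.5% × $1,120.00 = $84.00
Unemployment Insurance: 4.6% × $1,210.00 = $55.66
Social Insurance: YTD $38,860.00 ≥ cap $36,460.00 → $0.00
Total: $84.00 + $55.66 + $0.00 = $139.66

$139.66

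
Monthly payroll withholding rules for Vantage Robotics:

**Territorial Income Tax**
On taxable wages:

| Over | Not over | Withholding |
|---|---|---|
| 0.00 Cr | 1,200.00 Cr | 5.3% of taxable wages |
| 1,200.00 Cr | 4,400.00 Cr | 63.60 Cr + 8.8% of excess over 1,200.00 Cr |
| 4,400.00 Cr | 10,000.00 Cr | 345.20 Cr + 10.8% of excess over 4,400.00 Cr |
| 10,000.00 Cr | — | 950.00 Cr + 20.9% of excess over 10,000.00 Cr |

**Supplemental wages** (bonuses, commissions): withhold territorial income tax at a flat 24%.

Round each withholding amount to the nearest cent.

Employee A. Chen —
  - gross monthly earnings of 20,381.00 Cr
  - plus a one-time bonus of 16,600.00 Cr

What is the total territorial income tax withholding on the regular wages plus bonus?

7,103.63 Cr

Territorial Income Tax: taxable = 20,381.00 Cr
  950.00 Cr + 20.9% × (20,381.00 Cr − 10,000.00 Cr) = 950.00 Cr + 20.9% × 10,381.00 Cr = 3,119.63 Cr
Supplemental (24% flat on bonus): 24% × 16,600.00 Cr = 3,984.00 Cr
Total territorial income tax: 3,119.63 Cr + 3,984.00 Cr = 7,103.63 Cr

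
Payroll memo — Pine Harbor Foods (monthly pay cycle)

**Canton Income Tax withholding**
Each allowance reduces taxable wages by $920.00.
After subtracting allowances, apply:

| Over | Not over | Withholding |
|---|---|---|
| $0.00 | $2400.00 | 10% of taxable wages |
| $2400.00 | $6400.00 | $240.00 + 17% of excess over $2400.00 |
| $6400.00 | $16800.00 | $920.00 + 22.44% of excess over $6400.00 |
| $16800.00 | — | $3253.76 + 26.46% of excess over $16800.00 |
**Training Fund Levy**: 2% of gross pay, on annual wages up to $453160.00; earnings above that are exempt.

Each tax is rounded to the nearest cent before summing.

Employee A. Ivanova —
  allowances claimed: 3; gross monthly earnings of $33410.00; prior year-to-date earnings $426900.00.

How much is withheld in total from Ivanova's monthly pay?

Canton Income Tax: taxable = $33410.00 − 3×$920.00 = $30650.00
  $3253.76 + 26.46% × ($30650.00 − $16800.00) = $3253.76 + 26.46% × $13850.00 = $6918.47
Training Fund Levy: cap $453160.00 − YTD $426900.00 = $26260.00 subject; 2% × $26260.00 = $525.20
Total: $6918.47 + $525.20 = $7443.67

$7443.67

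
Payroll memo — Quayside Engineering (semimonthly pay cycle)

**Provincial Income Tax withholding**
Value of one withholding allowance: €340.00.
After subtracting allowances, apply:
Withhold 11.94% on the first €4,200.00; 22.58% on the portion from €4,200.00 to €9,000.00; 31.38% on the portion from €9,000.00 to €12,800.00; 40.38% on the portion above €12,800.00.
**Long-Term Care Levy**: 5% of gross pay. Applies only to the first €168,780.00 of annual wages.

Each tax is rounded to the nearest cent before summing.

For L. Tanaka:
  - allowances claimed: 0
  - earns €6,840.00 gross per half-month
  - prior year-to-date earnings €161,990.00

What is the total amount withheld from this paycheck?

€1,437.09

Provincial Income Tax: taxable = €6,840.00
  €501.48 + 22.58% × (€6,840.00 − €4,200.00) = €501.48 + 22.58% × €2,640.00 = €1,097.59
Long-Term Care Levy: cap €168,780.00 − YTD €161,990.00 = €6,790.00 subject; 5% × €6,790.00 = €339.50
Total: €1,097.59 + €339.50 = €1,437.09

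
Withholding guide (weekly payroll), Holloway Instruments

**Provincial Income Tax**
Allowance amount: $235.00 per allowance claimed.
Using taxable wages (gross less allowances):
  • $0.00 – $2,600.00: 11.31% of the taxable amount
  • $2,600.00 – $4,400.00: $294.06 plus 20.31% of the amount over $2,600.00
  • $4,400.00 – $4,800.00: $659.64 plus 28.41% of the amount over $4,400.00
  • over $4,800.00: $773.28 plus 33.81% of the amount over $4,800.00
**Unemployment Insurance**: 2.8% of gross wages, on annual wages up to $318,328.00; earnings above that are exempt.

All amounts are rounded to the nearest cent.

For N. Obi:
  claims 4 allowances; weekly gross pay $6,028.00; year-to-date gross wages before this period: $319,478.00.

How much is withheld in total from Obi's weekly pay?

Provincial Income Tax: taxable = $6,028.00 − 4×$235.00 = $5,088.00
  $773.28 + 33.81% × ($5,088.00 − $4,800.00) = $773.28 + 33.81% × $288.00 = $870.65
Unemployment Insurance: YTD $319,478.00 ≥ cap $318,328.00 → $0.00
Total: $870.65 + $0.00 = $870.65

$870.65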